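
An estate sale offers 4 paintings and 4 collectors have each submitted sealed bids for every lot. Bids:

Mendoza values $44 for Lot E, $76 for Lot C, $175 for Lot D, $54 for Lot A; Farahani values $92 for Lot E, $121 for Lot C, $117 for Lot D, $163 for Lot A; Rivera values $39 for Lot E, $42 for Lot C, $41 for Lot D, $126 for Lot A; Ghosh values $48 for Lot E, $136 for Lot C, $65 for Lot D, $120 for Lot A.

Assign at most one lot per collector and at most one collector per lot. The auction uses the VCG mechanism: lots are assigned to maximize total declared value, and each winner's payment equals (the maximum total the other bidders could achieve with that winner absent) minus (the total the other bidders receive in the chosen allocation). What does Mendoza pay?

Efficient allocation: Mendoza→Lot D ($175), Farahani→Lot E ($92), Rivera→Lot A ($126), Ghosh→Lot C ($136); total welfare W = $529.
Mendoza receives Lot D at value $175, so the others get W − 175 = $354.
Without Mendoza: best allocation of the remaining 3 bidders over all 4 lots is Farahani→Lot D ($117), Rivera→Lot A ($126), Ghosh→Lot C ($136), total $379.
VCG payment = (others' best without Mendoza) − (others' welfare with Mendoza) = 379 − 354 = $25.

Mendoza pays $25.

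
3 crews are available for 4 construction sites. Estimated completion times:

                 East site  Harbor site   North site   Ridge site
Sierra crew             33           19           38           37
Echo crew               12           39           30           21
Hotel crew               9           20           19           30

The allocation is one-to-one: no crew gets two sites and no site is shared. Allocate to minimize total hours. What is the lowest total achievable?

Minimum total: 49 hours

Optimal: Sierra crew→Harbor site (19 hours), Echo crew→Ridge site (21 hours), Hotel crew→East site (9 hours) — total 19+21+9 = 49 hours.
Row-greedy (each crew in turn takes its cheapest remaining site) gives 50 hours, worse by 1.
Next-best assignment: Sierra crew→Harbor site, Echo crew→East site, Hotel crew→North site = 50 hours.
Swapping Sierra crew↔Echo crew (Sierra crew→Ridge site 37 hours, Echo crew→Harbor site 39 hours) adds 36.
Checked against all permutations: 49 hours is optimal.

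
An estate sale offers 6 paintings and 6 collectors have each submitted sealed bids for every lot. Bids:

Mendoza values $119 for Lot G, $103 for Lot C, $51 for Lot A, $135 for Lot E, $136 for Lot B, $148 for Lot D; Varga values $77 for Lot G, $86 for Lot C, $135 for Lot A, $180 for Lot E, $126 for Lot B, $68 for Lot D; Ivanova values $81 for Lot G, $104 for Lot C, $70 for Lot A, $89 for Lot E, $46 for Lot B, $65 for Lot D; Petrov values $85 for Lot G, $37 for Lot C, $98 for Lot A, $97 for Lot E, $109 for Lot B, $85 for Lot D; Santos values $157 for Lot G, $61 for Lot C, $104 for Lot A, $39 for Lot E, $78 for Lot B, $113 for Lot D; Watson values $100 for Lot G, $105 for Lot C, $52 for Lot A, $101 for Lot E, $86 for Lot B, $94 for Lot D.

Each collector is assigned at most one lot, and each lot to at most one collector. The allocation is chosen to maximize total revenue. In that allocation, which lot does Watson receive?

Watson receives Lot B.

This is the linear assignment problem.
Optimal: Mendoza→Lot D ($148), Varga→Lot E ($180), Ivanova→Lot C ($104), Petrov→Lot A ($98), Santos→Lot G ($157), Watson→Lot B ($86) — total 148+180+104+98+157+86 = $773.
Column-greedy (each lot in turn goes to its best remaining collector) gives $706, worse by 67.
Swapping Santos↔Watson (Santos→Lot B $78, Watson→Lot G $100) loses 65.
Every other assignment is strictly worse.
Watson's own top lot is Lot C ($105), but forcing Watson→Lot C and reassigning the rest optimally gives only $769 — worse by 4.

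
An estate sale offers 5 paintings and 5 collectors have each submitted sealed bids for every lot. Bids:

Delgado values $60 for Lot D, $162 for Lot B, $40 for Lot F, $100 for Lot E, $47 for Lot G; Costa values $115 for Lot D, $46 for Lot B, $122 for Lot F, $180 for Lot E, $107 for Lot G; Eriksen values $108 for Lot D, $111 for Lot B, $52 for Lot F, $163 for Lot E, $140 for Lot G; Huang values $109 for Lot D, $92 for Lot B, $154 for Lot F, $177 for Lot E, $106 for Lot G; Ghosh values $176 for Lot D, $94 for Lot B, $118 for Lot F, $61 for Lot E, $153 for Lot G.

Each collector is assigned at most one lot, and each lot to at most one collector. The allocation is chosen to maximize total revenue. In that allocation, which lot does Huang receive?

Treat this as an assignment problem: match each collector to one lot.
Optimal: Delgado→Lot B ($162), Costa→Lot E ($180), Eriksen→Lot G ($140), Huang→Lot F ($154), Ghosh→Lot D ($176) — total 162+180+140+154+176 = $812.
Next-best assignment: Delgado→Lot B, Costa→Lot F, Eriksen→Lot G, Huang→Lot E, Ghosh→Lot D = $777.
Huang's own top lot is Lot E ($177), but forcing Huang→Lot E and reassigning the rest optimally gives only $777 — worse by 35.

Huang receives Lot F.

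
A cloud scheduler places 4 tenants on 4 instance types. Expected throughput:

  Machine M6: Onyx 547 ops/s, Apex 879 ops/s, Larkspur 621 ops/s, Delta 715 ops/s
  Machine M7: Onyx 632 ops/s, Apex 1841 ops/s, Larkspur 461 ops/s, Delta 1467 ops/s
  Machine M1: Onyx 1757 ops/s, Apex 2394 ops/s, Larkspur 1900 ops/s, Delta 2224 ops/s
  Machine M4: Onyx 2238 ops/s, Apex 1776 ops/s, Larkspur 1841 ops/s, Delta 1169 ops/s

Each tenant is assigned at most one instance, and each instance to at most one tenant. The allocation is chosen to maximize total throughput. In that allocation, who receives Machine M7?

Apex receives Machine M7.

Optimal: Onyx→Machine M4 (2238 ops/s), Apex→Machine M7 (1841 ops/s), Larkspur→Machine M6 (621 ops/s), Delta→Machine M1 (2224 ops/s) — total 2238+1841+621+2224 = 6924 ops/s.
Row-greedy (each tenant in turn takes its best remaining instance) gives 6720 ops/s, worse by 204.
Next-best assignment: Onyx→Machine M4, Apex→Machine M1, Larkspur→Machine M6, Delta→Machine M7 = 6720 ops/s.
Swapping Onyx↔Larkspur (Onyx→Machine M6 547 ops/s, Larkspur→Machine M4 1841 ops/s) loses 471.
Every other assignment is strictly worse.
Apex's own top instance is Machine M1 (2394 ops/s), but forcing Apex→Machine M1 and reassigning the rest optimally gives only 6720 ops/s — worse by 204.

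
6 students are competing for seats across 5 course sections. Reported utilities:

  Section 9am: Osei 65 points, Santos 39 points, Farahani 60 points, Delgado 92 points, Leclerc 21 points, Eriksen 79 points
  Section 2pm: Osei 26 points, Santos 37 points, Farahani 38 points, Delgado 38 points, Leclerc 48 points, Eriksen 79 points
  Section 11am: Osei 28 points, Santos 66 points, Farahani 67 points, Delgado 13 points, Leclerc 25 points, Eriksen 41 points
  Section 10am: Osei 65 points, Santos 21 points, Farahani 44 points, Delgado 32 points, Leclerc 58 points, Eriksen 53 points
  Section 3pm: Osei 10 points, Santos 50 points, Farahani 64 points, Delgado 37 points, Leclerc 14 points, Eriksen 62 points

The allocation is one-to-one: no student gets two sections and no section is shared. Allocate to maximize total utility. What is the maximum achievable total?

Optimal: Delgado→Section 9am (92 points), Eriksen→Section 2pm (79 points), Santos→Section 11am (66 points), Osei→Section 10am (65 points), Farahani→Section 3pm (64 points) — total 92+79+66+65+64 = 366 points.
Row-greedy (each student in turn takes its best remaining section) gives 291 points, worse by 75.
Next-best assignment: Delgado→Section 9am, Eriksen→Section 2pm, Santos→Section 11am, Leclerc→Section 10am, Farahani→Section 3pm = 359 points.

Max total: 366 points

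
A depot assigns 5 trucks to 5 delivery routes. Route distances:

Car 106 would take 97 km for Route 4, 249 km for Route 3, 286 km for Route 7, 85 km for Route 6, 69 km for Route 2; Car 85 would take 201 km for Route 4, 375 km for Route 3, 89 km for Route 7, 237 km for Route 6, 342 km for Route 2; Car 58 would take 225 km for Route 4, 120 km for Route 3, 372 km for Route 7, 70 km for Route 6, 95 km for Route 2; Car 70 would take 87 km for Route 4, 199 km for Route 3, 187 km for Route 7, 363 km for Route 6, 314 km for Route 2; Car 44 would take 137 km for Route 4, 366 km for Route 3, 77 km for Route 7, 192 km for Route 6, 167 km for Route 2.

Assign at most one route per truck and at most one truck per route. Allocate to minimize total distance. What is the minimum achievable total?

Optimal: Car 106→Route 6 (85 km), Car 85→Route 7 (89 km), Car 58→Route 3 (120 km), Car 70→Route 4 (87 km), Car 44→Route 2 (167 km) — total 85+89+120+87+167 = 548 km.
Next-best assignment: Car 106→Route 2, Car 85→Route 7, Car 58→Route 3, Car 70→Route 4, Car 44→Route 6 = 557 km.
Swapping Car 85↔Car 44 (Car 85→Route 2 342 km, Car 44→Route 7 77 km) adds 163.

Min total: 548 km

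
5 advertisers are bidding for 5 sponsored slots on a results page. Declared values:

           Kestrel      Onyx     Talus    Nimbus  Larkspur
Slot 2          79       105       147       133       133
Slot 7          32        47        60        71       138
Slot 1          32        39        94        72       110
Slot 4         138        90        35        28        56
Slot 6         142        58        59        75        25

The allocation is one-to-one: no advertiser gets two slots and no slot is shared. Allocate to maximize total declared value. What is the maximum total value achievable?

This is the linear assignment problem.
Optimal: Kestrel→Slot 6 ($142), Onyx→Slot 4 ($90), Talus→Slot 1 ($94), Nimbus→Slot 2 ($133), Larkspur→Slot 7 ($138) — total 142+90+94+133+138 = $597.
Row-greedy (each advertiser in turn takes its best remaining slot) gives $468, worse by 129.

Maximum total: $597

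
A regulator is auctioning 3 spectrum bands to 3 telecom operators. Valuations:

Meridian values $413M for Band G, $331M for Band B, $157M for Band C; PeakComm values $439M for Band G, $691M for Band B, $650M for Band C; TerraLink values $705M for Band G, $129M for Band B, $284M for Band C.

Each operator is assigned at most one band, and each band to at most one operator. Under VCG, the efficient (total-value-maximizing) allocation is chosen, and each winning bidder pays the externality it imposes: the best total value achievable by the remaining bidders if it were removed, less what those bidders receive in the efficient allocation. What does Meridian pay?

Efficient allocation: Meridian→Band B ($331M), PeakComm→Band C ($650M), TerraLink→Band G ($705M); total welfare W = $1686M.
Meridian receives Band B at value $331M, so the others get W − 331 = $1355M.
Without Meridian: best allocation of the remaining 2 bidders over all 3 bands is PeakComm→Band B ($691M), TerraLink→Band G ($705M), total $1396M.
VCG payment = (others' best without Meridian) − (others' welfare with Meridian) = 1396 − 1355 = $41M.

Meridian pays $41M.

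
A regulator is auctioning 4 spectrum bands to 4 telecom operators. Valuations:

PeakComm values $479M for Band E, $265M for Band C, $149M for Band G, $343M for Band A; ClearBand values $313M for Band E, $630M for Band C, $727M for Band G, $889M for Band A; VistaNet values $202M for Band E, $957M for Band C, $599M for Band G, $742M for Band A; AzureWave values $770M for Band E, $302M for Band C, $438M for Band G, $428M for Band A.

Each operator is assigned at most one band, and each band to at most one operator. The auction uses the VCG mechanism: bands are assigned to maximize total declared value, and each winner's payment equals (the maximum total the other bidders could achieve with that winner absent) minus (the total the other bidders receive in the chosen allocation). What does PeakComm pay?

PeakComm pays $162M.

Efficient allocation: PeakComm→Band A ($343M), ClearBand→Band G ($727M), VistaNet→Band C ($957M), AzureWave→Band E ($770M); total welfare W = $2797M.
PeakComm receives Band A at value $343M, so the others get W − 343 = $2454M.
Without PeakComm: best allocation of the remaining 3 bidders over all 4 bands is ClearBand→Band A ($889M), VistaNet→Band C ($957M), AzureWave→Band E ($770M), total $2616M.
VCG payment = (others' best without PeakComm) − (others' welfare with PeakComm) = 2616 − 2454 = $162M.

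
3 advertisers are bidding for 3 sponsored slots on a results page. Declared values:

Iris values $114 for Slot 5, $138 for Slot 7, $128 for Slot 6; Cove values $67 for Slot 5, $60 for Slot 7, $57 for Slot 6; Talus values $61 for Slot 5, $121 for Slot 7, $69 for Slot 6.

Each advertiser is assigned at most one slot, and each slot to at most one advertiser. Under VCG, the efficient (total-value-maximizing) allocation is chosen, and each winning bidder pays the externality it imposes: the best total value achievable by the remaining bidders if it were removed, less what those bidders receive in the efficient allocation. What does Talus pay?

Talus pays $10.

Efficient allocation: Iris→Slot 6 ($128), Cove→Slot 5 ($67), Talus→Slot 7 ($121); total welfare W = $316.
Talus receives Slot 7 at value $121, so the others get W − 121 = $195.
Without Talus: best allocation of the remaining 2 bidders over all 3 slots is Iris→Slot 7 ($138), Cove→Slot 5 ($67), total $205.
VCG payment = (others' best without Talus) − (others' welfare with Talus) = 205 − 195 = $10.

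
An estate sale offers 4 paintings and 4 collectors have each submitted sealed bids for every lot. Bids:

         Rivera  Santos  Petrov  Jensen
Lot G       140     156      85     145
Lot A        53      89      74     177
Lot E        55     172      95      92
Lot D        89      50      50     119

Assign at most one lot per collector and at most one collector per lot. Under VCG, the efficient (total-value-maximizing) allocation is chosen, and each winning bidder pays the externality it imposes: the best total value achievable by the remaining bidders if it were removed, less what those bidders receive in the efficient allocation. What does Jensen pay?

Jensen pays $24.

Efficient allocation: Rivera→Lot G ($140), Santos→Lot E ($172), Petrov→Lot D ($50), Jensen→Lot A ($177); total welfare W = $539.
Jensen receives Lot A at value $177, so the others get W − 177 = $362.
Without Jensen: best allocation of the remaining 3 bidders over all 4 lots is Rivera→Lot G ($140), Santos→Lot E ($172), Petrov→Lot A ($74), total $386.
VCG payment = (others' best without Jensen) − (others' welfare with Jensen) = 386 − 362 = $24.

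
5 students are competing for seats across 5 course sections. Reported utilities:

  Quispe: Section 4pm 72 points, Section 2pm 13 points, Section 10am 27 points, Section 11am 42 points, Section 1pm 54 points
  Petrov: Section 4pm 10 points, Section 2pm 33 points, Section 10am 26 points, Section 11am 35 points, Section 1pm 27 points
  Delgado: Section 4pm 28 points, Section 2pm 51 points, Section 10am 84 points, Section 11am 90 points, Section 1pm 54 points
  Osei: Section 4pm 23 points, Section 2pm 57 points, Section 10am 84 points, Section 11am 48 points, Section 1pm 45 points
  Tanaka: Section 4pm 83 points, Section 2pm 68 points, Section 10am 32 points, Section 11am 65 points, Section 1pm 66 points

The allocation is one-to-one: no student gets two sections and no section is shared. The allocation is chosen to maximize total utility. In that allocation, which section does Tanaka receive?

Tanaka receives Section 1pm.

Optimal: Quispe→Section 4pm (72 points), Petrov→Section 2pm (33 points), Delgado→Section 11am (90 points), Osei→Section 10am (84 points), Tanaka→Section 1pm (66 points) — total 72+33+90+84+66 = 345 points.
Column-greedy (each section in turn goes to its best remaining student) gives 293 points, worse by 52.
Swapping Petrov↔Delgado (Petrov→Section 11am 35 points, Delgado→Section 2pm 51 points) loses 37.
Tanaka's own top section is Section 4pm (83 points), but forcing Tanaka→Section 4pm and reassigning the rest optimally gives only 344 points — worse by 1.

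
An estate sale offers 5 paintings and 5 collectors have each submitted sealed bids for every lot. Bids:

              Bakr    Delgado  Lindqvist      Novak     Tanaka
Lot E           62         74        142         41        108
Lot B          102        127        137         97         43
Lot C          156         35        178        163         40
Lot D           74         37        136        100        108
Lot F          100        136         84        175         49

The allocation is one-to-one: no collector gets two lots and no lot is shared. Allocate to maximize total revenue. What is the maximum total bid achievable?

Maximum total: $708

Optimal: Bakr→Lot C ($156), Delgado→Lot B ($127), Lindqvist→Lot E ($142), Novak→Lot F ($175), Tanaka→Lot D ($108) — total 156+127+142+175+108 = $708.
Column-greedy (each lot in turn goes to its best remaining collector) gives $640, worse by 68.
No other one-to-one assignment exceeds $708.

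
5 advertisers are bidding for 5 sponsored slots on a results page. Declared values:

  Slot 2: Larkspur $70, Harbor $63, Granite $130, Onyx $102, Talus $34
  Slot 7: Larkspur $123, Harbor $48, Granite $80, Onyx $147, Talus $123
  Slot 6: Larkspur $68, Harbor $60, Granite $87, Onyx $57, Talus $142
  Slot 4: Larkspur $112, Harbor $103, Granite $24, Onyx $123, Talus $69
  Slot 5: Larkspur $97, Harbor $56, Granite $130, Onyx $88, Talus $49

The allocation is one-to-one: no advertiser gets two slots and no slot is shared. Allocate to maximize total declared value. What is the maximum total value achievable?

Optimal: Larkspur→Slot 5 ($97), Harbor→Slot 4 ($103), Granite→Slot 2 ($130), Onyx→Slot 7 ($147), Talus→Slot 6 ($142) — total 97+103+130+147+142 = $619.
Checked against all permutations: $619 is optimal.

Max total: $619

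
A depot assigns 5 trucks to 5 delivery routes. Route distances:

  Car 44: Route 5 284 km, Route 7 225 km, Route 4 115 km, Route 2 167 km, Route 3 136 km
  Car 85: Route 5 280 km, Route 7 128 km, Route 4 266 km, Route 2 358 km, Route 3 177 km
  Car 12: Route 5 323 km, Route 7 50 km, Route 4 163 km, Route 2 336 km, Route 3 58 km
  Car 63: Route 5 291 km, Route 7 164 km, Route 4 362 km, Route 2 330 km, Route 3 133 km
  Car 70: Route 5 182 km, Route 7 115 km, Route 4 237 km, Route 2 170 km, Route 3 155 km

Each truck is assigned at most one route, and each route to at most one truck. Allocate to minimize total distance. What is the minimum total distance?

Min total: 748 km

Optimal: Car 44→Route 4 (115 km), Car 85→Route 5 (280 km), Car 12→Route 7 (50 km), Car 63→Route 3 (133 km), Car 70→Route 2 (170 km) — total 115+280+50+133+170 = 748 km.
Row-greedy (each truck in turn takes its cheapest remaining route) gives 762 km, worse by 14.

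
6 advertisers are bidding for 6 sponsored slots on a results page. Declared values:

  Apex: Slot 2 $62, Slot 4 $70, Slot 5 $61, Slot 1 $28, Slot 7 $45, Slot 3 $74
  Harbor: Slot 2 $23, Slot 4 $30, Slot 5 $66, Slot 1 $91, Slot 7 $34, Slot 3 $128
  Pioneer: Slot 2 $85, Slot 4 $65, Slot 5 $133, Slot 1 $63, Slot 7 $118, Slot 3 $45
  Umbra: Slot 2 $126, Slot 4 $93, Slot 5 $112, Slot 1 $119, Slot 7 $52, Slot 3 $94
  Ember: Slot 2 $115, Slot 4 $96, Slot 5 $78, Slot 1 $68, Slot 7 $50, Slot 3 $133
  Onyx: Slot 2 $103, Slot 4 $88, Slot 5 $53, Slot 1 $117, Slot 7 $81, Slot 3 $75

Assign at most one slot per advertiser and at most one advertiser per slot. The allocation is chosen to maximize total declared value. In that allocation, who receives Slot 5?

Optimal: Apex→Slot 4 ($70), Harbor→Slot 3 ($128), Pioneer→Slot 7 ($118), Umbra→Slot 5 ($112), Ember→Slot 2 ($115), Onyx→Slot 1 ($117) — total 70+128+118+112+115+117 = $660.
Row-greedy (each advertiser in turn takes its best remaining slot) gives $601, worse by 59.
Next-best assignment: Apex→Slot 4, Harbor→Slot 3, Pioneer→Slot 5, Umbra→Slot 1, Ember→Slot 2, Onyx→Slot 7 = $646.
No other one-to-one assignment exceeds $660.
Umbra's own top slot is Slot 2 ($126), but forcing Umbra→Slot 2 and reassigning the rest optimally gives only $646 — worse by 14.

Umbra receives Slot 5.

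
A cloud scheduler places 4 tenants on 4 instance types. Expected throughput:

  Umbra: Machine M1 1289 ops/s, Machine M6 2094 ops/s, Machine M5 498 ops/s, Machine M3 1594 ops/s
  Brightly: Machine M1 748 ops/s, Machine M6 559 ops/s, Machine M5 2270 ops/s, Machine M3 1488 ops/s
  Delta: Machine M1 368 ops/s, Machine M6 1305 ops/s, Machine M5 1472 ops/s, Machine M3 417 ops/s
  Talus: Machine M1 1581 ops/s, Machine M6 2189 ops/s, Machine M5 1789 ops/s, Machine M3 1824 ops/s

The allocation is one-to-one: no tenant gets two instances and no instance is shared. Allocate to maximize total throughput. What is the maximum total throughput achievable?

Max total: 6750 ops/s

Optimal: Umbra→Machine M3 (1594 ops/s), Brightly→Machine M5 (2270 ops/s), Delta→Machine M6 (1305 ops/s), Talus→Machine M1 (1581 ops/s) — total 1594+2270+1305+1581 = 6750 ops/s.
Row-greedy (each tenant in turn takes its best remaining instance) gives 6362 ops/s, worse by 388.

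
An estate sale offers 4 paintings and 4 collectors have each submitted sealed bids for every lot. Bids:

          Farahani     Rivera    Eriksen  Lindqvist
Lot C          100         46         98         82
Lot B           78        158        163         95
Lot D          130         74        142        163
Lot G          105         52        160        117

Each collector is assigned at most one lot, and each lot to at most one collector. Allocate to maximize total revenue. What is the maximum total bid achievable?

Optimal: Farahani→Lot C ($100), Rivera→Lot B ($158), Eriksen→Lot G ($160), Lindqvist→Lot D ($163) — total 100+158+160+163 = $581.
Max-entry greedy (repeatedly take the single best remaining cell) gives $477, worse by 104.
Next-best assignment: Farahani→Lot D, Rivera→Lot B, Eriksen→Lot G, Lindqvist→Lot C = $530.

Maximum total: $581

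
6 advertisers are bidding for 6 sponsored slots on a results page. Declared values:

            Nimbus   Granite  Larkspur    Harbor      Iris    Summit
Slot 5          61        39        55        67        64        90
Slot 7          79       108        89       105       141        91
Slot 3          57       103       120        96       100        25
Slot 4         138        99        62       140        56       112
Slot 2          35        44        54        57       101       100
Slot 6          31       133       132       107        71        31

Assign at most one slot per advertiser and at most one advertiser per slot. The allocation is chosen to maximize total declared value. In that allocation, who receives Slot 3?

Larkspur receives Slot 3.

Optimal: Nimbus→Slot 4 ($138), Granite→Slot 6 ($133), Larkspur→Slot 3 ($120), Harbor→Slot 5 ($67), Iris→Slot 7 ($141), Summit→Slot 2 ($100) — total 138+133+120+67+141+100 = $699.
Max-entry greedy (repeatedly take the single best remaining cell) gives $695, worse by 4.
Next-best assignment: Nimbus→Slot 5, Granite→Slot 6, Larkspur→Slot 3, Harbor→Slot 4, Iris→Slot 7, Summit→Slot 2 = $695.
Checked against all permutations: $699 is optimal.
Larkspur's own top slot is Slot 6 ($132), but forcing Larkspur→Slot 6 and reassigning the rest optimally gives only $681 — worse by 18.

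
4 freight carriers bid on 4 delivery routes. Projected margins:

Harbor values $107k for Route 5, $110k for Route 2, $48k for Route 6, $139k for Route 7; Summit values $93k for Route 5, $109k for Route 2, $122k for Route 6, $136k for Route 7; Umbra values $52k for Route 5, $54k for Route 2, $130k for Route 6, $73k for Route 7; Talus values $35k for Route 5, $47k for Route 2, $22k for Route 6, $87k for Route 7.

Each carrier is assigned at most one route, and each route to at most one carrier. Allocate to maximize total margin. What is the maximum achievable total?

Optimal: Harbor→Route 5 ($107k), Summit→Route 2 ($109k), Umbra→Route 6 ($130k), Talus→Route 7 ($87k) — total 107+109+130+87 = $433k.
Row-greedy (each carrier in turn takes its best remaining route) gives $350k, worse by 83.
Next-best assignment: Harbor→Route 5, Summit→Route 7, Umbra→Route 6, Talus→Route 2 = $420k.
No other one-to-one assignment exceeds $433k.

Max total: $433k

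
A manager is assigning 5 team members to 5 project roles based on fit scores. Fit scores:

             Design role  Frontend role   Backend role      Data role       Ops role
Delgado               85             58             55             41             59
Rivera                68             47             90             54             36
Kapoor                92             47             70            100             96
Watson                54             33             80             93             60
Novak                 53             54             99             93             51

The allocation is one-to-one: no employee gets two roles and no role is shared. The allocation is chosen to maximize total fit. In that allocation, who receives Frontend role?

Rivera receives Frontend role.

Optimal: Delgado→Design role (85 pts), Rivera→Frontend role (47 pts), Kapoor→Ops role (96 pts), Watson→Data role (93 pts), Novak→Backend role (99 pts) — total 85+47+96+93+99 = 420 pts.
Row-greedy (each employee in turn takes its best remaining role) gives 389 pts, worse by 31.
Next-best assignment: Delgado→Design role, Rivera→Backend role, Kapoor→Ops role, Watson→Data role, Novak→Frontend role = 418 pts.
Rivera's own top role is Backend role (90 pts), but forcing Rivera→Backend role and reassigning the rest optimally gives only 418 pts — worse by 2.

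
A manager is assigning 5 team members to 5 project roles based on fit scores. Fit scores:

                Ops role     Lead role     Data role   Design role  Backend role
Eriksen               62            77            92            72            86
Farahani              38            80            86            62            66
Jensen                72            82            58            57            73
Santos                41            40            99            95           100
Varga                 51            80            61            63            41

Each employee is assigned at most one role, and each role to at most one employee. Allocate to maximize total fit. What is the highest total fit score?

This is a one-to-one assignment (maximum-weight bipartite matching).
Optimal: Eriksen→Backend role (86 pts), Farahani→Data role (86 pts), Jensen→Ops role (72 pts), Santos→Design role (95 pts), Varga→Lead role (80 pts) — total 86+86+72+95+80 = 419 pts.
Column-greedy (each role in turn goes to its best remaining employee) gives 364 pts, worse by 55.
Checked against all permutations: 419 pts is optimal.

Max total: 419 pts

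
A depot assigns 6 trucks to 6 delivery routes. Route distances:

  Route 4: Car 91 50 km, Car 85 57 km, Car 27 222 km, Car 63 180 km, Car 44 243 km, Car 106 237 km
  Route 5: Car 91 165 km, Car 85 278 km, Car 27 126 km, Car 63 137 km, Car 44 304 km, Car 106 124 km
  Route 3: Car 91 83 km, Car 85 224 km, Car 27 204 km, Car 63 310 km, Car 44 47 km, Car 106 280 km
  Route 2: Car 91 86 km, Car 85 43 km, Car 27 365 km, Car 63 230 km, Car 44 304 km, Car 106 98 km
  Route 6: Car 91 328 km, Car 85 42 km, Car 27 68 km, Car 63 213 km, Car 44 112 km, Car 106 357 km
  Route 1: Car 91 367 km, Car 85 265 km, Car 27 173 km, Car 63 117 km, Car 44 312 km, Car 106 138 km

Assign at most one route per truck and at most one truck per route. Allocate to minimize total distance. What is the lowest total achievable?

Min total: 449 km

This is the linear assignment problem.
Optimal: Car 91→Route 4 (50 km), Car 85→Route 2 (43 km), Car 27→Route 6 (68 km), Car 63→Route 1 (117 km), Car 44→Route 3 (47 km), Car 106→Route 5 (124 km) — total 50+43+68+117+47+124 = 449 km.
Row-greedy (each truck in turn takes its cheapest remaining route) gives 480 km, worse by 31.
Next-best assignment: Car 91→Route 4, Car 85→Route 6, Car 27→Route 5, Car 63→Route 1, Car 44→Route 3, Car 106→Route 2 = 480 km.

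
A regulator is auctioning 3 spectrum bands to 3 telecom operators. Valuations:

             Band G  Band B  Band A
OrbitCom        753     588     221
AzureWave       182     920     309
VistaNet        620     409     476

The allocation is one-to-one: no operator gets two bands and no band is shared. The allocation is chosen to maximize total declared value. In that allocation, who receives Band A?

Treat this as an assignment problem: match each operator to one band.
Optimal: OrbitCom→Band G ($753M), AzureWave→Band B ($920M), VistaNet→Band A ($476M) — total 753+920+476 = $2149M.
Next-best assignment: OrbitCom→Band A, AzureWave→Band B, VistaNet→Band G = $1761M.
Every other assignment is strictly worse.
VistaNet's own top band is Band G ($620M), but forcing VistaNet→Band G and reassigning the rest optimally gives only $1761M — worse by 388.

VistaNet receives Band A.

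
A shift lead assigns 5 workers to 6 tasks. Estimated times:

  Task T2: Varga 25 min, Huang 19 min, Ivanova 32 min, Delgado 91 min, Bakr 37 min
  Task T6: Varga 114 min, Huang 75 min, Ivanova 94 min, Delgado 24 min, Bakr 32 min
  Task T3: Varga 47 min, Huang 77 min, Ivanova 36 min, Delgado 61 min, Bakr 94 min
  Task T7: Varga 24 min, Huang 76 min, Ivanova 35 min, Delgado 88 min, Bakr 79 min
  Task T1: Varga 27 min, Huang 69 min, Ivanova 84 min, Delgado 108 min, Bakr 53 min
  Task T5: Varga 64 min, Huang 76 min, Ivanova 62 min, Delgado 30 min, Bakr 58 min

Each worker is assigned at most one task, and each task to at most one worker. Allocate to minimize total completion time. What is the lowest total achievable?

Minimum total: 141 min

Optimal: Varga→Task T7 (24 min), Huang→Task T2 (19 min), Ivanova→Task T3 (36 min), Delgado→Task T5 (30 min), Bakr→Task T6 (32 min) — total 24+19+36+30+32 = 141 min.
Column-greedy (each task in turn goes to its cheapest remaining worker) gives 156 min, worse by 15.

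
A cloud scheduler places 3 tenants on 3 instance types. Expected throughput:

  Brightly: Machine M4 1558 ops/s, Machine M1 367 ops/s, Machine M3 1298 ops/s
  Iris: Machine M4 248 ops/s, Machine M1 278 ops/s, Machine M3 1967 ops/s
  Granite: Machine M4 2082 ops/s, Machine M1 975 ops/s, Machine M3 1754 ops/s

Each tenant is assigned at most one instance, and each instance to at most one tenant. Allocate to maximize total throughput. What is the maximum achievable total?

Maximum total: 4500 ops/s

Optimal: Brightly→Machine M4 (1558 ops/s), Iris→Machine M3 (1967 ops/s), Granite→Machine M1 (975 ops/s) — total 1558+1967+975 = 4500 ops/s.
Max-entry greedy (repeatedly take the single best remaining cell) gives 4416 ops/s, worse by 84.
Checked against all permutations: 4500 ops/s is optimal.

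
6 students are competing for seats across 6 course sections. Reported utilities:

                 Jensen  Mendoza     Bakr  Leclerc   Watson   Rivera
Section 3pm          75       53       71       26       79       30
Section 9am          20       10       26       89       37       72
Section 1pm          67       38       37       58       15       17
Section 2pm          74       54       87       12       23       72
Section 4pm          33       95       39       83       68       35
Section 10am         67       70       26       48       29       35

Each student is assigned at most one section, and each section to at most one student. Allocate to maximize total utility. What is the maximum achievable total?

Max total: 458 points

Treat this as an assignment problem: match each student to one section.
Optimal: Jensen→Section 1pm (67 points), Mendoza→Section 10am (70 points), Bakr→Section 2pm (87 points), Leclerc→Section 4pm (83 points), Watson→Section 3pm (79 points), Rivera→Section 9am (72 points) — total 67+70+87+83+79+72 = 458 points.
Max-entry greedy (repeatedly take the single best remaining cell) gives 452 points, worse by 6.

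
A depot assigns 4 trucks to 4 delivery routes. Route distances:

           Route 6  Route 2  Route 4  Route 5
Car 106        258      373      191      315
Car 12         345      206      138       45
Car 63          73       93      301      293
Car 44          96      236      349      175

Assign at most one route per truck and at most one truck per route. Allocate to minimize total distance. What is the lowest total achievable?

This is the linear assignment problem.
Optimal: Car 106→Route 4 (191 km), Car 12→Route 5 (45 km), Car 63→Route 2 (93 km), Car 44→Route 6 (96 km) — total 191+45+93+96 = 425 km.
Min-entry greedy (repeatedly take the single cheapest remaining cell) gives 545 km, worse by 120.
Next-best assignment: Car 106→Route 4, Car 12→Route 5, Car 63→Route 6, Car 44→Route 2 = 545 km.
Every other assignment is strictly worse.

Minimum total: 425 km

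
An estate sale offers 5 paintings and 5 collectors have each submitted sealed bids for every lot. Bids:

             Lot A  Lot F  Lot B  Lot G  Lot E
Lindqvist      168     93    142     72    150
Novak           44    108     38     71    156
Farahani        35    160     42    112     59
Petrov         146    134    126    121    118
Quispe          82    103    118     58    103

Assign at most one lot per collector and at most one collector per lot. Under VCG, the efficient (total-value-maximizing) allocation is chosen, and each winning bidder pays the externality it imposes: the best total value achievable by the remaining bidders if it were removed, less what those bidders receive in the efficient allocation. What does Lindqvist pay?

Efficient allocation: Lindqvist→Lot A ($168), Novak→Lot E ($156), Farahani→Lot F ($160), Petrov→Lot G ($121), Quispe→Lot B ($118); total welfare W = $723.
Lindqvist receives Lot A at value $168, so the others get W − 168 = $555.
Without Lindqvist: best allocation of the remaining 4 bidders over all 5 lots is Novak→Lot E ($156), Farahani→Lot F ($160), Petrov→Lot A ($146), Quispe→Lot B ($118), total $580.
VCG payment = (others' best without Lindqvist) − (others' welfare with Lindqvist) = 580 − 555 = $25.

Lindqvist pays $25.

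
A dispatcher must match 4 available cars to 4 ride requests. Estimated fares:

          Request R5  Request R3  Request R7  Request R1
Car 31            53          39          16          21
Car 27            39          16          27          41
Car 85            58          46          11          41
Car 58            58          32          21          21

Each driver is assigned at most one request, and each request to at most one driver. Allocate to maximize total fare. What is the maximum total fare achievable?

Max total: $165

Optimal: Car 31→Request R3 ($39), Car 27→Request R7 ($27), Car 85→Request R1 ($41), Car 58→Request R5 ($58) — total 39+27+41+58 = $165.
Max-entry greedy (repeatedly take the single best remaining cell) gives $159, worse by 6.
Swapping Car 31↔Car 85 (Car 31→Request R1 $21, Car 85→Request R3 $46) loses 13.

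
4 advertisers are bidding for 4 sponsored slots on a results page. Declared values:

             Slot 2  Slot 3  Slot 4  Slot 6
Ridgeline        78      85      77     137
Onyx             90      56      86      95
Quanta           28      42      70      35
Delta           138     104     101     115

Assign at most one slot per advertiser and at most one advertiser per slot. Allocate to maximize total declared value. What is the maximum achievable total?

Max total: $403

Treat this as an assignment problem: match each advertiser to one slot.
Optimal: Ridgeline→Slot 6 ($137), Onyx→Slot 4 ($86), Quanta→Slot 3 ($42), Delta→Slot 2 ($138) — total 137+86+42+138 = $403.
Column-greedy (each slot in turn goes to its best remaining advertiser) gives $344, worse by 59.
Next-best assignment: Ridgeline→Slot 6, Onyx→Slot 2, Quanta→Slot 4, Delta→Slot 3 = $401.
Checked against all permutations: $403 is optimal.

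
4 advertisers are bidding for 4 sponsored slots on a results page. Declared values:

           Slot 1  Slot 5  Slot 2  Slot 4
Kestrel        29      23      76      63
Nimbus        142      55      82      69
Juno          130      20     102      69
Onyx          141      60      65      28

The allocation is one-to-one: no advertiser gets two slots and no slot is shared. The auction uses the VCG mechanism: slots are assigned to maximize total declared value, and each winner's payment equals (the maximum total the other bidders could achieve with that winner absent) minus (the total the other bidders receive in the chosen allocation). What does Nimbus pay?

Nimbus pays $81.

Efficient allocation: Kestrel→Slot 4 ($63), Nimbus→Slot 1 ($142), Juno→Slot 2 ($102), Onyx→Slot 5 ($60); total welfare W = $367.
Nimbus receives Slot 1 at value $142, so the others get W − 142 = $225.
Without Nimbus: best allocation of the remaining 3 bidders over all 4 slots is Kestrel→Slot 4 ($63), Juno→Slot 2 ($102), Onyx→Slot 1 ($141), total $306.
VCG payment = (others' best without Nimbus) − (others' welfare with Nimbus) = 306 − 225 = $81.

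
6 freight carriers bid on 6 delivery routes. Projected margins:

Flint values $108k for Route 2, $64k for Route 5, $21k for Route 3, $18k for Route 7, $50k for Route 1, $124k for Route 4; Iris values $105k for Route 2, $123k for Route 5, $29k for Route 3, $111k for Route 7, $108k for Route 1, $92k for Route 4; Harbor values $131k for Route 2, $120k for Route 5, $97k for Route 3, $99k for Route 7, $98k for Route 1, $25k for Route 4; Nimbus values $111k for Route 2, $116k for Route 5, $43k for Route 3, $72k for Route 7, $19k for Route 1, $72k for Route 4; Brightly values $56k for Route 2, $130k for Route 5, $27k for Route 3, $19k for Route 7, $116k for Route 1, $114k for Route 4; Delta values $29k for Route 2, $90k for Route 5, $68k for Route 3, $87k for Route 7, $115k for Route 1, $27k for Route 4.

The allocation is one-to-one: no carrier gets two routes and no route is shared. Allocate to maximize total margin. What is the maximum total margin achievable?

Max total: $688k

Optimal: Flint→Route 4 ($124k), Iris→Route 7 ($111k), Harbor→Route 3 ($97k), Nimbus→Route 2 ($111k), Brightly→Route 5 ($130k), Delta→Route 1 ($115k) — total 124+111+97+111+130+115 = $688k.
Max-entry greedy (repeatedly take the single best remaining cell) gives $654k, worse by 34.
Swapping Brightly↔Flint (Brightly→Route 4 $114k, Flint→Route 5 $64k) loses 76.
No other one-to-one assignment exceeds $688k.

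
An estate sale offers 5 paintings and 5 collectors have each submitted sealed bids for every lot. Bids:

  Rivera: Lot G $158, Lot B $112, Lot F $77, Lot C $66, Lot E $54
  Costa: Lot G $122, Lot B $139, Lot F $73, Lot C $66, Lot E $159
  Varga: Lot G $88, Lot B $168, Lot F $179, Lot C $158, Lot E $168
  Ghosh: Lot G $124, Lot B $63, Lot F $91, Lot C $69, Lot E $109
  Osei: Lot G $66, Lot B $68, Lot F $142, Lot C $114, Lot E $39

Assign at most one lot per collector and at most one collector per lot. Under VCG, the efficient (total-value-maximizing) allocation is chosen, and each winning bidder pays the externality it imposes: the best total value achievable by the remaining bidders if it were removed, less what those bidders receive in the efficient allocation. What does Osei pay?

Efficient allocation: Rivera→Lot G ($158), Costa→Lot B ($139), Varga→Lot C ($158), Ghosh→Lot E ($109), Osei→Lot F ($142); total welfare W = $706.
Osei receives Lot F at value $142, so the others get W − 142 = $564.
Without Osei: best allocation of the remaining 4 bidders over all 5 lots is Rivera→Lot G ($158), Costa→Lot B ($139), Varga→Lot F ($179), Ghosh→Lot E ($109), total $585.
VCG payment = (others' best without Osei) − (others' welfare with Osei) = 585 − 564 = $21.

Osei pays $21.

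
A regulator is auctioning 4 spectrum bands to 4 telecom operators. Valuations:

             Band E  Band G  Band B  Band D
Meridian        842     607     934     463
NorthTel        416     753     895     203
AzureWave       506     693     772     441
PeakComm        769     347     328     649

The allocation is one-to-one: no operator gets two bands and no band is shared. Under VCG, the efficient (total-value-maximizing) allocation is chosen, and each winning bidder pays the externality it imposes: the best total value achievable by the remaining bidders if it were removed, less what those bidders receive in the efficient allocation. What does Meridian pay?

Meridian pays $120M.

Efficient allocation: Meridian→Band E ($842M), NorthTel→Band B ($895M), AzureWave→Band G ($693M), PeakComm→Band D ($649M); total welfare W = $3079M.
Meridian receives Band E at value $842M, so the others get W − 842 = $2237M.
Without Meridian: best allocation of the remaining 3 bidders over all 4 bands is NorthTel→Band B ($895M), AzureWave→Band G ($693M), PeakComm→Band E ($769M), total $2357M.
VCG payment = (others' best without Meridian) − (others' welfare with Meridian) = 2357 − 2237 = $120M.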